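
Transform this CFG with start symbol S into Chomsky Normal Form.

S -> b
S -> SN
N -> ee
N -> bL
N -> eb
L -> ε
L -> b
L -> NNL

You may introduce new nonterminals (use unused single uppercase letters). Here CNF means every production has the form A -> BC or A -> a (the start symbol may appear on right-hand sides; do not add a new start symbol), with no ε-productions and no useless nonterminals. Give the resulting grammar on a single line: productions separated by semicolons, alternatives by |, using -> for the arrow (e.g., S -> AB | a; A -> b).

Nullable: {L}; after ε-elimination: S -> b | SN; L -> b | NN | NNL; N -> b | bL | eb | ee.
No unit productions to eliminate.
TERM: introduce A -> b, B -> e and substitute in every rule of length ≥2.
BIN: L -> NNL becomes L -> NC, C -> NL.

S -> b | SN; A -> b; B -> e; C -> NL; L -> b | NC | NN; N -> b | AL | BA | BB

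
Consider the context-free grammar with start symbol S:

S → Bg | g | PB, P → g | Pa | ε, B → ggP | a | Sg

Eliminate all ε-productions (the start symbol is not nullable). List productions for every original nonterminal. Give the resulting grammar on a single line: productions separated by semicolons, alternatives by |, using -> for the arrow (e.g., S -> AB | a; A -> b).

S -> B | g | Bg | PB; B -> a | Sg | gg | ggP; P -> a | g | Pa

Nullable set: {P}.
S -> PB: P nullable, giving B | PB.
B -> ggP: P nullable, giving gg | ggP.
Drop P -> ε.
P -> Pa: P nullable, giving Pa | a.
Unchanged (no nullable symbols): S -> Bg; S -> g; B -> Sg; B -> a; P -> g.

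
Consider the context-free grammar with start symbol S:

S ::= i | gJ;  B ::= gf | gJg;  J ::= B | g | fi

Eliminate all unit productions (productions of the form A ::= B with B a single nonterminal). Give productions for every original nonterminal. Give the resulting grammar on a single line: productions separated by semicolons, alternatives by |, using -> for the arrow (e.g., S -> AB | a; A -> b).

S -> i | gJ; B -> gf | gJg; J -> g | fi | gf | gJg

Unit productions: J->B.
Unit pairs (A ⇒* B via units): (J,B).
S: inherits non-unit rules of {S} → gJ | i.
B: inherits non-unit rules of {B} → gJg | gf.
J: inherits non-unit rules of {B, J} → fi | g | gJg | gf.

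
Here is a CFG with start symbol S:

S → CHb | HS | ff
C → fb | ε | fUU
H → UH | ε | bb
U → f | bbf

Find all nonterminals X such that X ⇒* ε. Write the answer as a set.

Directly nullable (have an ε-rule): {C, H}.
Not nullable: S, U — each has a terminal in every rule's right-hand side or depends on a non-nullable symbol.

{C, H}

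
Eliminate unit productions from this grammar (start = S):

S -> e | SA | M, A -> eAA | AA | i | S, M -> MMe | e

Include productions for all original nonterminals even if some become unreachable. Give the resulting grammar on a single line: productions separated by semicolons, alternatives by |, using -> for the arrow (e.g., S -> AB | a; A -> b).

S -> e | SA | MMe; A -> e | i | AA | SA | MMe | eAA; M -> e | MMe

Unit productions: A->S, S->M.
Unit pairs (A ⇒* B via units): (A,M), (A,S), (S,M).
S: inherits non-unit rules of {M, S} → MMe | SA | e.
A: inherits non-unit rules of {A, M, S} → AA | MMe | SA | e | eAA | i.
M: inherits non-unit rules of {M} → MMe | e.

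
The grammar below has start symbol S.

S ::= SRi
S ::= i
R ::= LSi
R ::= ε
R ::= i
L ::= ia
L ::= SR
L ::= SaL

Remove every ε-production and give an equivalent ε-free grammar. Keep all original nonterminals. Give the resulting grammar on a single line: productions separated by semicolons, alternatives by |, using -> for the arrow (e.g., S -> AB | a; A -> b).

Nullable set: {R}.
S -> SRi: R nullable, giving SRi | Si.
L -> SR: R nullable, giving S | SR.
Drop R -> ε.
Unchanged (no nullable symbols): S -> i; L -> SaL; L -> ia; R -> LSi; R -> i.

S -> i | Si | SRi; L -> S | SR | ia | SaL; R -> i | LSi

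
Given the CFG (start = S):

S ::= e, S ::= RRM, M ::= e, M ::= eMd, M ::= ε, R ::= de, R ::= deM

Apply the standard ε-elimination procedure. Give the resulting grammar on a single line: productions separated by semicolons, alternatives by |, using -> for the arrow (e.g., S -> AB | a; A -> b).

Nullable set: {M}.
S -> RRM: M nullable, giving RR | RRM.
Drop M -> ε.
M -> eMd: M nullable, giving eMd | ed.
R -> deM: M nullable, giving de | deM.
Unchanged (no nullable symbols): S -> e; M -> e; R -> de.

S -> e | RR | RRM; M -> e | ed | eMd; R -> de | deM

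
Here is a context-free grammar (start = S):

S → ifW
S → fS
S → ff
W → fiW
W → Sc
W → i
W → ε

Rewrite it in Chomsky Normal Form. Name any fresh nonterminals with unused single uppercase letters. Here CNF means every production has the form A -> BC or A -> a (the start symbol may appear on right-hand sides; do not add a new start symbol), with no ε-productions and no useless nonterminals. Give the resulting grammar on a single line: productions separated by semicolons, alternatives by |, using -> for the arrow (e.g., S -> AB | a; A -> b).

Nullable: {W}; after ε-elimination: S -> fS | ff | if | ifW; W -> i | Sc | fi | fiW.
No unit productions to eliminate.
TERM: introduce C -> c, A -> f, B -> i and substitute in every rule of length ≥2.
BIN: S -> BAW becomes S -> BD, D -> AW; W -> ABW becomes W -> AE, E -> BW.

S -> AA | AS | BA | BD; A -> f; B -> i; C -> c; D -> AW; E -> BW; W -> i | AB | AE | SC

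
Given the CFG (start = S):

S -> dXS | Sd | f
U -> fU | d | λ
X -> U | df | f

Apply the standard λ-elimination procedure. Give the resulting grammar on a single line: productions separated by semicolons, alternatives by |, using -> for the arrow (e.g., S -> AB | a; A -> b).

S -> f | Sd | dS | dXS; U -> d | f | fU; X -> U | f | df

Nullable set: {U, X}.
S -> dXS: X nullable, giving dS | dXS.
Drop U -> λ.
U -> fU: U nullable, giving f | fU.
X -> U: U nullable, giving U.
Unchanged (no nullable symbols): S -> Sd; S -> f; U -> d; X -> df; X -> f.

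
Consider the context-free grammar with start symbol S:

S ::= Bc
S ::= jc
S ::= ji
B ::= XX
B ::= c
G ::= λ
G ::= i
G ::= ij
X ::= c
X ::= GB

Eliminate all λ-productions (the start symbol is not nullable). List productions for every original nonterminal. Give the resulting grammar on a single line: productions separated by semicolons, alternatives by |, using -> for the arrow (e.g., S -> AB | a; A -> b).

S -> Bc | jc | ji; B -> c | XX; G -> i | ij; X -> B | c | GB

Nullable set: {G}.
Drop G -> λ.
X -> GB: G nullable, giving B | GB.
Unchanged (no nullable symbols): S -> Bc; S -> jc; S -> ji; B -> XX; B -> c; G -> i; G -> ij; X -> c.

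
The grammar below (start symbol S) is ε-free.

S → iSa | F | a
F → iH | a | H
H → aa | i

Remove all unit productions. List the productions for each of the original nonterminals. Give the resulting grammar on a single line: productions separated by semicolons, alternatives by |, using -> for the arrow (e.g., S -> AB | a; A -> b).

S -> a | i | aa | iH | iSa; F -> a | i | aa | iH; H -> i | aa

Unit productions: F->H, S->F.
Unit pairs (A ⇒* B via units): (F,H), (S,F), (S,H).
S: inherits non-unit rules of {F, H, S} → a | aa | i | iH | iSa.
F: inherits non-unit rules of {F, H} → a | aa | i | iH.
H: inherits non-unit rules of {H} → aa | i.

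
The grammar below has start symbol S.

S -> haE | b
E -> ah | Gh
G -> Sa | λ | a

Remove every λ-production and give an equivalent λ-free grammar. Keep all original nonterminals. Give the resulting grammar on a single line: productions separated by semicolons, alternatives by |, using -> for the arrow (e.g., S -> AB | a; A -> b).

Nullable set: {G}.
E -> Gh: G nullable, giving Gh | h.
Drop G -> λ.
Unchanged (no nullable symbols): S -> b; S -> haE; E -> ah; G -> Sa; G -> a.

S -> b | haE; E -> h | Gh | ah; G -> a | Sa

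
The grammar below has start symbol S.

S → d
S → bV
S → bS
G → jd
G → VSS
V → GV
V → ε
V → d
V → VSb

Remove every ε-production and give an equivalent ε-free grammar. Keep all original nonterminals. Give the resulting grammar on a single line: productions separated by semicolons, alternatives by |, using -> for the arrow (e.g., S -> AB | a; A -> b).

Nullable set: {V}.
S -> bV: V nullable, giving b | bV.
G -> VSS: V nullable, giving SS | VSS.
Drop V -> ε.
V -> GV: V nullable, giving G | GV.
V -> VSb: V nullable, giving Sb | VSb.
Unchanged (no nullable symbols): S -> bS; S -> d; G -> jd; V -> d.

S -> b | d | bS | bV; G -> SS | jd | VSS; V -> G | d | GV | Sb | VSb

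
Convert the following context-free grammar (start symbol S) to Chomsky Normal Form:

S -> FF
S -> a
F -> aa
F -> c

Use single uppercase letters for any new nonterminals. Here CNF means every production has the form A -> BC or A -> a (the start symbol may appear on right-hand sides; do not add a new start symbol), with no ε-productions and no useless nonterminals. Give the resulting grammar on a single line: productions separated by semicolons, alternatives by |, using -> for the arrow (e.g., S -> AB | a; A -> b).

S -> a | FF; A -> a; F -> c | AA

No ε-productions.
No unit productions to eliminate.
TERM: introduce A -> a and substitute in every rule of length ≥2.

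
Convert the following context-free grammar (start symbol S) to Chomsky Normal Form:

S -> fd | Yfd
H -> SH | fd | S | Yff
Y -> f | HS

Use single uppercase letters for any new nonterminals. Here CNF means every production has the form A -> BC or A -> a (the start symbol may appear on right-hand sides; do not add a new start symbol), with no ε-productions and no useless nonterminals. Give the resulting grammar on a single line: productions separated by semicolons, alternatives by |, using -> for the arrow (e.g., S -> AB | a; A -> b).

No ε-productions.
After unit-elimination: S -> fd | Yfd; H -> SH | fd | Yfd | Yff; Y -> f | HS.
TERM: introduce B -> d, A -> f and substitute in every rule of length ≥2.
BIN: H -> YAA becomes H -> YC, C -> AA; H -> YAB becomes H -> YD, D -> AB; S -> YAB becomes S -> YE, E -> AB.

S -> AB | YE; A -> f; B -> d; C -> AA; D -> AB; E -> AB; H -> AB | SH | YC | YD; Y -> f | HS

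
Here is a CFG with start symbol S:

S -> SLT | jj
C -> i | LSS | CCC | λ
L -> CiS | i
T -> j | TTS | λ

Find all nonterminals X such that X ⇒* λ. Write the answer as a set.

Directly nullable (have an ε-rule): {C, T}.
Not nullable: L, S — each has a terminal in every rule's right-hand side or depends on a non-nullable symbol.

{C, T}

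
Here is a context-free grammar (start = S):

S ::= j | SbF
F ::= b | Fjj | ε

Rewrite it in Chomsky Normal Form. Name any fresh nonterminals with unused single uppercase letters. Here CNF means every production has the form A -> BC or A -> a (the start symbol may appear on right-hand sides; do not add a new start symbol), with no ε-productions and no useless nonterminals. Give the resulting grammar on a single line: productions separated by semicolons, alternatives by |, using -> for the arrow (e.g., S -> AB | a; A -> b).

Nullable: {F}; after ε-elimination: S -> j | Sb | SbF; F -> b | jj | Fjj.
No unit productions to eliminate.
TERM: introduce B -> b, A -> j and substitute in every rule of length ≥2.
BIN: F -> FAA becomes F -> FC, C -> AA; S -> SBF becomes S -> SD, D -> BF.

S -> j | SB | SD; A -> j; B -> b; C -> AA; D -> BF; F -> b | AA | FC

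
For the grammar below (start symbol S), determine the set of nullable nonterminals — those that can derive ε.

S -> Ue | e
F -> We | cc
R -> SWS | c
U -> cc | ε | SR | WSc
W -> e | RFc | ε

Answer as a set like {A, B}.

Directly nullable (have an ε-rule): {U, W}.
Not nullable: F, R, S — each has a terminal in every rule's right-hand side or depends on a non-nullable symbol.

{U, W}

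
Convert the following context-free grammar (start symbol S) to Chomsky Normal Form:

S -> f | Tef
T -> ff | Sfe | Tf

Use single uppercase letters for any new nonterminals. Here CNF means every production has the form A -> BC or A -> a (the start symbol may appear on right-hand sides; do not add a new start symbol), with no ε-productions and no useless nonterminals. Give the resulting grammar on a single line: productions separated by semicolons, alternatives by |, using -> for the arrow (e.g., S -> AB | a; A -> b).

S -> f | TC; A -> e; B -> f; C -> AB; D -> BA; T -> BB | SD | TB

No ε-productions.
No unit productions to eliminate.
TERM: introduce A -> e, B -> f and substitute in every rule of length ≥2.
BIN: S -> TAB becomes S -> TC, C -> AB; T -> SBA becomes T -> SD, D -> BA.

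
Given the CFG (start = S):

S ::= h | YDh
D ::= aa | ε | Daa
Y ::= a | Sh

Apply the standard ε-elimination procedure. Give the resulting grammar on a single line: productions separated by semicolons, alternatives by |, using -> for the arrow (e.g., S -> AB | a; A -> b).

S -> h | Yh | YDh; D -> aa | Daa; Y -> a | Sh

Nullable set: {D}.
S -> YDh: D nullable, giving YDh | Yh.
Drop D -> ε.
D -> Daa: D nullable, giving Daa | aa.
Unchanged (no nullable symbols): S -> h; D -> aa; Y -> Sh; Y -> a.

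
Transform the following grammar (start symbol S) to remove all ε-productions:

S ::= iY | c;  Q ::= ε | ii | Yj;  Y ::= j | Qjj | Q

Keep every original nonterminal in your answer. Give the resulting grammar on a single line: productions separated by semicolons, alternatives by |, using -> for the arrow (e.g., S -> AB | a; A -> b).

Nullable set: {Q, Y}.
S -> iY: Y nullable, giving i | iY.
Drop Q -> ε.
Q -> Yj: Y nullable, giving Yj | j.
Y -> Q: Q nullable, giving Q.
Y -> Qjj: Q nullable, giving Qjj | jj.
Unchanged (no nullable symbols): S -> c; Q -> ii; Y -> j.

S -> c | i | iY; Q -> j | Yj | ii; Y -> Q | j | jj | Qjj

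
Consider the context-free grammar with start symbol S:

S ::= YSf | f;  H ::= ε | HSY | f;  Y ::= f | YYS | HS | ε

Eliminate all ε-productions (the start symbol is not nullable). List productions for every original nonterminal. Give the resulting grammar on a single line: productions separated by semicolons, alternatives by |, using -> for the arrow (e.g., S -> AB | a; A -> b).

S -> f | Sf | YSf; H -> S | f | HS | SY | HSY; Y -> S | f | HS | YS | YYS

Nullable set: {H, Y}.
S -> YSf: Y nullable, giving Sf | YSf.
Drop H -> ε.
H -> HSY: H, Y nullable, giving HS | HSY | S | SY.
Drop Y -> ε.
Y -> HS: H nullable, giving HS | S.
Y -> YYS: Y, Y nullable, giving S | YS | YYS.
Unchanged (no nullable symbols): S -> f; H -> f; Y -> f.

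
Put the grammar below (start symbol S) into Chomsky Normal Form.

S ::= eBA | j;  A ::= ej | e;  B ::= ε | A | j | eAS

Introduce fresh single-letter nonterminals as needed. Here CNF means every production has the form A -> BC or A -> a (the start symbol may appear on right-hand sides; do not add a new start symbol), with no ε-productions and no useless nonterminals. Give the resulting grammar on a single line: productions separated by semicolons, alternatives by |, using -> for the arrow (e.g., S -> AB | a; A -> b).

S -> j | CA | CF; A -> e | CD; B -> e | j | CD | CE; C -> e; D -> j; E -> AS; F -> BA

Nullable: {B}; after ε-elimination: S -> j | eA | eBA; A -> e | ej; B -> A | j | eAS.
After unit-elimination: S -> j | eA | eBA; A -> e | ej; B -> e | j | ej | eAS.
TERM: introduce C -> e, D -> j and substitute in every rule of length ≥2.
BIN: B -> CAS becomes B -> CE, E -> AS; S -> CBA becomes S -> CF, F -> BA.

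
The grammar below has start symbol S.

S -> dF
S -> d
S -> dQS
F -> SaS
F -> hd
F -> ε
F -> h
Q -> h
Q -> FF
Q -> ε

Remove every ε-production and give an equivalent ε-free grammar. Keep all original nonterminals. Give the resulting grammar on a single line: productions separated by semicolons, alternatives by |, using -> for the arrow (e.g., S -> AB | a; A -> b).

S -> d | dF | dS | dQS; F -> h | hd | SaS; Q -> F | h | FF

Nullable set: {F, Q}.
S -> dF: F nullable, giving d | dF.
S -> dQS: Q nullable, giving dQS | dS.
Drop F -> ε.
Drop Q -> ε.
Q -> FF: F, F nullable, giving F | FF.
Unchanged (no nullable symbols): S -> d; F -> SaS; F -> h; F -> hd; Q -> h.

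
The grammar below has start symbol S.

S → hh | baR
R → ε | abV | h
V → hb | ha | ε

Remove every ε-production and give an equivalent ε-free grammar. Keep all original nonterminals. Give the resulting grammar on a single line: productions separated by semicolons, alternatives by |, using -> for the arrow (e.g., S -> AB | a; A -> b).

Nullable set: {R, V}.
S -> baR: R nullable, giving ba | baR.
Drop R -> ε.
R -> abV: V nullable, giving ab | abV.
Drop V -> ε.
Unchanged (no nullable symbols): S -> hh; R -> h; V -> ha; V -> hb.

S -> ba | hh | baR; R -> h | ab | abV; V -> ha | hb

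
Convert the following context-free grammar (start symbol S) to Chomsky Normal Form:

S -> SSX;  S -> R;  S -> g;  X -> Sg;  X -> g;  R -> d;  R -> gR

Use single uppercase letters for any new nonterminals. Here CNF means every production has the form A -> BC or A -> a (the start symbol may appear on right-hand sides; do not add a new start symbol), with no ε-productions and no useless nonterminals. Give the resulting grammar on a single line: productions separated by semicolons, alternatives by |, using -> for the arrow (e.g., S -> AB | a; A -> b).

No ε-productions.
After unit-elimination: S -> d | g | gR | SSX; R -> d | gR; X -> g | Sg.
TERM: introduce A -> g and substitute in every rule of length ≥2.
BIN: S -> SSX becomes S -> SB, B -> SX.

S -> d | g | AR | SB; A -> g; B -> SX; R -> d | AR; X -> g | SA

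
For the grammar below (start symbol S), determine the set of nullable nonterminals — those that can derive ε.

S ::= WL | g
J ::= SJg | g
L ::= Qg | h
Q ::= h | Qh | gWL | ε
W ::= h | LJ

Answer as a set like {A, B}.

{Q}

Directly nullable (have an ε-rule): {Q}.
Not nullable: J, L, S, W — each has a terminal in every rule's right-hand side or depends on a non-nullable symbol.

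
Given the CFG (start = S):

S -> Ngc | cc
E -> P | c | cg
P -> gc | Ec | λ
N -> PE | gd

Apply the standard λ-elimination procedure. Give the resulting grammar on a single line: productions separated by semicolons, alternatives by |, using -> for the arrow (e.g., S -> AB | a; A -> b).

Nullable set: {E, N, P}.
S -> Ngc: N nullable, giving Ngc | gc.
E -> P: P nullable, giving P.
N -> PE: P, E nullable, giving E | P | PE.
Drop P -> λ.
P -> Ec: E nullable, giving Ec | c.
Unchanged (no nullable symbols): S -> cc; E -> c; E -> cg; N -> gd; P -> gc.

S -> cc | gc | Ngc; E -> P | c | cg; N -> E | P | PE | gd; P -> c | Ec | gc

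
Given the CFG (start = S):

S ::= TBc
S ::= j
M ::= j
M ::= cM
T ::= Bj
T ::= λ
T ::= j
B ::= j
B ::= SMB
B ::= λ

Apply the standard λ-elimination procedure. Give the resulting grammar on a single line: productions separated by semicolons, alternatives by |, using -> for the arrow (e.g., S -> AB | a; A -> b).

Nullable set: {B, T}.
S -> TBc: T, B nullable, giving Bc | TBc | Tc | c.
Drop B -> λ.
B -> SMB: B nullable, giving SM | SMB.
Drop T -> λ.
T -> Bj: B nullable, giving Bj | j.
Unchanged (no nullable symbols): S -> j; B -> j; M -> cM; M -> j; T -> j.

S -> c | j | Bc | Tc | TBc; B -> j | SM | SMB; M -> j | cM; T -> j | Bj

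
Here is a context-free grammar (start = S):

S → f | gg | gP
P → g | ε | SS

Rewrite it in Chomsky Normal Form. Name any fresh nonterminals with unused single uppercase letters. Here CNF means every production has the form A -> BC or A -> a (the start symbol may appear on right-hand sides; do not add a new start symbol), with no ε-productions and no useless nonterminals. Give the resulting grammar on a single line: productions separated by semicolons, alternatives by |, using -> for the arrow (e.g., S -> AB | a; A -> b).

S -> f | g | AA | AP; A -> g; P -> g | SS

Nullable: {P}; after ε-elimination: S -> f | g | gP | gg; P -> g | SS.
No unit productions to eliminate.
TERM: introduce A -> g and substitute in every rule of length ≥2.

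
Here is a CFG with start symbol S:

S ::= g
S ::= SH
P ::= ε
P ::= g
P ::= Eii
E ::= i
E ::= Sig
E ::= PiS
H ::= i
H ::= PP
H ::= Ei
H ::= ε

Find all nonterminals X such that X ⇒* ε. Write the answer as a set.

Directly nullable (have an ε-rule): {H, P}.
Not nullable: E, S — each has a terminal in every rule's right-hand side or depends on a non-nullable symbol.

{H, P}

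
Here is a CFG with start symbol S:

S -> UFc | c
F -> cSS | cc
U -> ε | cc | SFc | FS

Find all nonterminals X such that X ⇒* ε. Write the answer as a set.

{U}

Directly nullable (have an ε-rule): {U}.
Not nullable: F, S — each has a terminal in every rule's right-hand side or depends on a non-nullable symbol.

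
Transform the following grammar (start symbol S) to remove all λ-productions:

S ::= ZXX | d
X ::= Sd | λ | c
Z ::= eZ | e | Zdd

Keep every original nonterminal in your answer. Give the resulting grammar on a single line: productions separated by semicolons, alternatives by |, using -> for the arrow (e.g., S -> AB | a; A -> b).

Nullable set: {X}.
S -> ZXX: X, X nullable, giving Z | ZX | ZXX.
Drop X -> λ.
Unchanged (no nullable symbols): S -> d; X -> Sd; X -> c; Z -> Zdd; Z -> e; Z -> eZ.

S -> Z | d | ZX | ZXX; X -> c | Sd; Z -> e | eZ | Zdd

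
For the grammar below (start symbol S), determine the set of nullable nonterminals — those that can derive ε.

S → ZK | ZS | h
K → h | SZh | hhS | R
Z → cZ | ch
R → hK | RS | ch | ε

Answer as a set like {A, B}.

Directly nullable (have an ε-rule): {R}.
K is nullable via K -> R (every symbol on the right is already known nullable).
Not nullable: S, Z — each has a terminal in every rule's right-hand side or depends on a non-nullable symbol.

{K, R}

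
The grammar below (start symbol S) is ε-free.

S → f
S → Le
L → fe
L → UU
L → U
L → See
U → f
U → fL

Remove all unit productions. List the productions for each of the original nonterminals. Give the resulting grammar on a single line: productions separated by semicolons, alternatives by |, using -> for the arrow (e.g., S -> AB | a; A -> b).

Unit productions: L->U.
Unit pairs (A ⇒* B via units): (L,U).
S: inherits non-unit rules of {S} → Le | f.
L: inherits non-unit rules of {L, U} → See | UU | f | fL | fe.
U: inherits non-unit rules of {U} → f | fL.

S -> f | Le; L -> f | UU | fL | fe | See; U -> f | fL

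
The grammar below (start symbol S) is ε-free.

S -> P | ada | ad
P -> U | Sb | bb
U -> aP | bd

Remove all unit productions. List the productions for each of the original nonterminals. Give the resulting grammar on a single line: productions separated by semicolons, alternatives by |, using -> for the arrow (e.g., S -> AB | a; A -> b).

S -> Sb | aP | ad | bb | bd | ada; P -> Sb | aP | bb | bd; U -> aP | bd

Unit productions: P->U, S->P.
Unit pairs (A ⇒* B via units): (P,U), (S,P), (S,U).
S: inherits non-unit rules of {P, S, U} → Sb | aP | ad | ada | bb | bd.
P: inherits non-unit rules of {P, U} → Sb | aP | bb | bd.
U: inherits non-unit rules of {U} → aP | bd.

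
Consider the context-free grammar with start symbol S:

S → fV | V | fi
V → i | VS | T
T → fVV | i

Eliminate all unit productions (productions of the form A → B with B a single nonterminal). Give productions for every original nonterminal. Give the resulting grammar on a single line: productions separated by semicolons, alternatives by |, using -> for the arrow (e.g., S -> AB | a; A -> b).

S -> i | VS | fV | fi | fVV; T -> i | fVV; V -> i | VS | fVV

Unit productions: S->V, V->T.
Unit pairs (A ⇒* B via units): (S,T), (S,V), (V,T).
S: inherits non-unit rules of {S, T, V} → VS | fV | fVV | fi | i.
T: inherits non-unit rules of {T} → fVV | i.
V: inherits non-unit rules of {T, V} → VS | fVV | i.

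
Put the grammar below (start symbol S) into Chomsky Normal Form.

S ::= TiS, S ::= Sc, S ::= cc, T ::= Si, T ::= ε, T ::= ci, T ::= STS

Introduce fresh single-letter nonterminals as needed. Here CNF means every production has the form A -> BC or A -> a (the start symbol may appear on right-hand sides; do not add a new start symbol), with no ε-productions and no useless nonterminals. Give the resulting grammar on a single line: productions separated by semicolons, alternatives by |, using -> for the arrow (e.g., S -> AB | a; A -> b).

Nullable: {T}; after ε-elimination: S -> Sc | cc | iS | TiS; T -> SS | Si | ci | STS.
No unit productions to eliminate.
TERM: introduce A -> c, B -> i and substitute in every rule of length ≥2.
BIN: S -> TBS becomes S -> TC, C -> BS; T -> STS becomes T -> SD, D -> TS.

S -> AA | BS | SA | TC; A -> c; B -> i; C -> BS; D -> TS; T -> AB | SB | SD | SS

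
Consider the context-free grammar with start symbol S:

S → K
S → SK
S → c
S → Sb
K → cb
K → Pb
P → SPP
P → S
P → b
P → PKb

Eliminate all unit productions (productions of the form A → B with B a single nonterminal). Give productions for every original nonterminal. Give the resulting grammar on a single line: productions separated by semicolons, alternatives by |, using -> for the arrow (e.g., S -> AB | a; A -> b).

S -> c | Pb | SK | Sb | cb; K -> Pb | cb; P -> b | c | Pb | SK | Sb | cb | PKb | SPP

Unit productions: P->S, S->K.
Unit pairs (A ⇒* B via units): (P,K), (P,S), (S,K).
S: inherits non-unit rules of {K, S} → Pb | SK | Sb | c | cb.
K: inherits non-unit rules of {K} → Pb | cb.
P: inherits non-unit rules of {K, P, S} → PKb | Pb | SK | SPP | Sb | b | c | cb.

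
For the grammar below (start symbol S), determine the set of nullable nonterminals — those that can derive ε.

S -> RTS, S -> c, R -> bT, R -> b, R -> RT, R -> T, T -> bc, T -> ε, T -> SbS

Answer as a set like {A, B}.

Directly nullable (have an ε-rule): {T}.
R is nullable via R -> T (every symbol on the right is already known nullable).
Not nullable: S — each has a terminal in every rule's right-hand side or depends on a non-nullable symbol.

{R, T}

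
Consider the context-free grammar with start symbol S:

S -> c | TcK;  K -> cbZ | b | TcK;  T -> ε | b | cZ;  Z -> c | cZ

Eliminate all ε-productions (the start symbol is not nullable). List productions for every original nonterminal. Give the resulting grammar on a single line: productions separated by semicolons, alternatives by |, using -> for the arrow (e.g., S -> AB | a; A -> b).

Nullable set: {T}.
S -> TcK: T nullable, giving TcK | cK.
K -> TcK: T nullable, giving TcK | cK.
Drop T -> ε.
Unchanged (no nullable symbols): S -> c; K -> b; K -> cbZ; T -> b; T -> cZ; Z -> c; Z -> cZ.

S -> c | cK | TcK; K -> b | cK | TcK | cbZ; T -> b | cZ; Z -> c | cZ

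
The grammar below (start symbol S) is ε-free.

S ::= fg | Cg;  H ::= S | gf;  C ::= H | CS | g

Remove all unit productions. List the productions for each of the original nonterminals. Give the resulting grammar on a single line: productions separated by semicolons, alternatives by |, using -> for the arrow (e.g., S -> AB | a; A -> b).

Unit productions: C->H, H->S.
Unit pairs (A ⇒* B via units): (C,H), (C,S), (H,S).
S: inherits non-unit rules of {S} → Cg | fg.
C: inherits non-unit rules of {C, H, S} → CS | Cg | fg | g | gf.
H: inherits non-unit rules of {H, S} → Cg | fg | gf.

S -> Cg | fg; C -> g | CS | Cg | fg | gf; H -> Cg | fg | gf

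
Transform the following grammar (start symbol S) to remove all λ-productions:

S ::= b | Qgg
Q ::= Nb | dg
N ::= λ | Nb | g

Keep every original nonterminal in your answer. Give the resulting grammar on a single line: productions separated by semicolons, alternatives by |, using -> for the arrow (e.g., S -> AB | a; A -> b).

Nullable set: {N}.
Drop N -> λ.
N -> Nb: N nullable, giving Nb | b.
Q -> Nb: N nullable, giving Nb | b.
Unchanged (no nullable symbols): S -> Qgg; S -> b; N -> g; Q -> dg.

S -> b | Qgg; N -> b | g | Nb; Q -> b | Nb | dg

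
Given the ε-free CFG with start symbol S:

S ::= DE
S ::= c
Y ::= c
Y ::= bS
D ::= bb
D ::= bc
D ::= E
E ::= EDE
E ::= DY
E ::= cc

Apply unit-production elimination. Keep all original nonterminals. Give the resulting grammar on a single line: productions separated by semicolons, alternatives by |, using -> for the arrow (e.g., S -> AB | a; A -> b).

Unit productions: D->E.
Unit pairs (A ⇒* B via units): (D,E).
S: inherits non-unit rules of {S} → DE | c.
D: inherits non-unit rules of {D, E} → DY | EDE | bb | bc | cc.
E: inherits non-unit rules of {E} → DY | EDE | cc.
Y: inherits non-unit rules of {Y} → bS | c.

S -> c | DE; D -> DY | bb | bc | cc | EDE; E -> DY | cc | EDE; Y -> c | bS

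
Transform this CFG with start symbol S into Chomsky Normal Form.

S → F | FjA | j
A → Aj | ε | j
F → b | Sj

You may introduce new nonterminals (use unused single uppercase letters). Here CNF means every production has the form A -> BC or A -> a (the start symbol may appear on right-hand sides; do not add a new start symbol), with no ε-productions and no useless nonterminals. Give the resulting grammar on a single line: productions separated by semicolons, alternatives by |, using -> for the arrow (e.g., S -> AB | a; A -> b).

S -> b | j | FB | FC | SB; A -> j | AB; B -> j; C -> BA; F -> b | SB

Nullable: {A}; after ε-elimination: S -> F | j | Fj | FjA; A -> j | Aj; F -> b | Sj.
After unit-elimination: S -> b | j | Fj | Sj | FjA; A -> j | Aj; F -> b | Sj.
TERM: introduce B -> j and substitute in every rule of length ≥2.
BIN: S -> FBA becomes S -> FC, C -> BA.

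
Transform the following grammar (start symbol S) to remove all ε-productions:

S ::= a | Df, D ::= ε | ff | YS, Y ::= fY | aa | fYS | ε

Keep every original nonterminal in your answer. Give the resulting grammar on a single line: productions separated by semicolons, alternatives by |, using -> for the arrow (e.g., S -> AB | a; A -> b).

Nullable set: {D, Y}.
S -> Df: D nullable, giving Df | f.
Drop D -> ε.
D -> YS: Y nullable, giving S | YS.
Drop Y -> ε.
Y -> fY: Y nullable, giving f | fY.
Y -> fYS: Y nullable, giving fS | fYS.
Unchanged (no nullable symbols): S -> a; D -> ff; Y -> aa.

S -> a | f | Df; D -> S | YS | ff; Y -> f | aa | fS | fY | fYS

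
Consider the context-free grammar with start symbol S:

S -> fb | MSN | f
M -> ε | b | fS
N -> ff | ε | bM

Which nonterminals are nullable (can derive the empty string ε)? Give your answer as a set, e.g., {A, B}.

{M, N}

Directly nullable (have an ε-rule): {M, N}.
Not nullable: S — each has a terminal in every rule's right-hand side or depends on a non-nullable symbol.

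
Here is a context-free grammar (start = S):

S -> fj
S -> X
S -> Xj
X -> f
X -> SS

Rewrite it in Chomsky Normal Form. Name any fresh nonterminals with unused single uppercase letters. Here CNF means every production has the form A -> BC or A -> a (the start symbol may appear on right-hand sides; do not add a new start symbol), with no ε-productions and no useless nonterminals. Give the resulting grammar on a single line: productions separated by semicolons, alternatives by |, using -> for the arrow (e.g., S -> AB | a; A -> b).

S -> f | BA | SS | XA; A -> j; B -> f; X -> f | SS

No ε-productions.
After unit-elimination: S -> f | SS | Xj | fj; X -> f | SS.
TERM: introduce B -> f, A -> j and substitute in every rule of length ≥2.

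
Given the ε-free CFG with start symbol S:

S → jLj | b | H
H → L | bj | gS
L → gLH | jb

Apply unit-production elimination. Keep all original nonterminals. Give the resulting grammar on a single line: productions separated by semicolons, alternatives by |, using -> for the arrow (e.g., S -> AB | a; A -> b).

Unit productions: H->L, S->H.
Unit pairs (A ⇒* B via units): (H,L), (S,H), (S,L).
S: inherits non-unit rules of {H, L, S} → b | bj | gLH | gS | jLj | jb.
H: inherits non-unit rules of {H, L} → bj | gLH | gS | jb.
L: inherits non-unit rules of {L} → gLH | jb.

S -> b | bj | gS | jb | gLH | jLj; H -> bj | gS | jb | gLH; L -> jb | gLH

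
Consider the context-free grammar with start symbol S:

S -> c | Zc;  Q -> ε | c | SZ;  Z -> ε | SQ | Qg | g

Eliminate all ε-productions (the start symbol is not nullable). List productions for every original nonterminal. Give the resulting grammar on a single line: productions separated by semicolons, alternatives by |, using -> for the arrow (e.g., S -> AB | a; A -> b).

S -> c | Zc; Q -> S | c | SZ; Z -> S | g | Qg | SQ

Nullable set: {Q, Z}.
S -> Zc: Z nullable, giving Zc | c.
Drop Q -> ε.
Q -> SZ: Z nullable, giving S | SZ.
Drop Z -> ε.
Z -> Qg: Q nullable, giving Qg | g.
Z -> SQ: Q nullable, giving S | SQ.
Unchanged (no nullable symbols): S -> c; Q -> c; Z -> g.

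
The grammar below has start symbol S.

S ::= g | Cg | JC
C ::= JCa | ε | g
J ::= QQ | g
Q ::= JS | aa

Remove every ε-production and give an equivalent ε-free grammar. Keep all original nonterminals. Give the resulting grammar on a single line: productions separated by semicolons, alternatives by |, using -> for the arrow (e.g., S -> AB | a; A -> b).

S -> J | g | Cg | JC; C -> g | Ja | JCa; J -> g | QQ; Q -> JS | aa

Nullable set: {C}.
S -> Cg: C nullable, giving Cg | g.
S -> JC: C nullable, giving J | JC.
Drop C -> ε.
C -> JCa: C nullable, giving JCa | Ja.
Unchanged (no nullable symbols): S -> g; C -> g; J -> QQ; J -> g; Q -> JS; Q -> aa.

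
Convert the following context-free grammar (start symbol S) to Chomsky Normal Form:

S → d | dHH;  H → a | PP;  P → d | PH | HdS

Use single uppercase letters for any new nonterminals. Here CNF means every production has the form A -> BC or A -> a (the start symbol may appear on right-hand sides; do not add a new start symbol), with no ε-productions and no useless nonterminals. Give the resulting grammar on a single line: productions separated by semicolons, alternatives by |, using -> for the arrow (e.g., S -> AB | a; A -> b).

No ε-productions.
No unit productions to eliminate.
TERM: introduce A -> d and substitute in every rule of length ≥2.
BIN: P -> HAS becomes P -> HB, B -> AS; S -> AHH becomes S -> AC, C -> HH.

S -> d | AC; A -> d; B -> AS; C -> HH; H -> a | PP; P -> d | HB | PH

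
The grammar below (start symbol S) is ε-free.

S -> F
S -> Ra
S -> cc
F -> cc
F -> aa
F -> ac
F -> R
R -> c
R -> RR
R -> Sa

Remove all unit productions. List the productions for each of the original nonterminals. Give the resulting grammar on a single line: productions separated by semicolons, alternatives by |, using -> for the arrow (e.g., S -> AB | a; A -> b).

S -> c | RR | Ra | Sa | aa | ac | cc; F -> c | RR | Sa | aa | ac | cc; R -> c | RR | Sa

Unit productions: F->R, S->F.
Unit pairs (A ⇒* B via units): (F,R), (S,F), (S,R).
S: inherits non-unit rules of {F, R, S} → RR | Ra | Sa | aa | ac | c | cc.
F: inherits non-unit rules of {F, R} → RR | Sa | aa | ac | c | cc.
R: inherits non-unit rules of {R} → RR | Sa | c.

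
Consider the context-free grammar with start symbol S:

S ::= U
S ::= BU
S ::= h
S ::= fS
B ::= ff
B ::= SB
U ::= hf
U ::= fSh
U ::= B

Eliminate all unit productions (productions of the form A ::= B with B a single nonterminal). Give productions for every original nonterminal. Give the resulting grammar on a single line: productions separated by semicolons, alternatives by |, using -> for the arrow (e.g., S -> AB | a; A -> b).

Unit productions: S->U, U->B.
Unit pairs (A ⇒* B via units): (S,B), (S,U), (U,B).
S: inherits non-unit rules of {B, S, U} → BU | SB | fS | fSh | ff | h | hf.
B: inherits non-unit rules of {B} → SB | ff.
U: inherits non-unit rules of {B, U} → SB | fSh | ff | hf.

S -> h | BU | SB | fS | ff | hf | fSh; B -> SB | ff; U -> SB | ff | hf | fSh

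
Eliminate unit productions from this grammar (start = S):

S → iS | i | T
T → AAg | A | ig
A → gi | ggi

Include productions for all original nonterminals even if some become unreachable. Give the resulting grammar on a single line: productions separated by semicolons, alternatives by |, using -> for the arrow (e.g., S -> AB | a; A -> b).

Unit productions: S->T, T->A.
Unit pairs (A ⇒* B via units): (S,A), (S,T), (T,A).
S: inherits non-unit rules of {A, S, T} → AAg | ggi | gi | i | iS | ig.
A: inherits non-unit rules of {A} → ggi | gi.
T: inherits non-unit rules of {A, T} → AAg | ggi | gi | ig.

S -> i | gi | iS | ig | AAg | ggi; A -> gi | ggi; T -> gi | ig | AAg | ggi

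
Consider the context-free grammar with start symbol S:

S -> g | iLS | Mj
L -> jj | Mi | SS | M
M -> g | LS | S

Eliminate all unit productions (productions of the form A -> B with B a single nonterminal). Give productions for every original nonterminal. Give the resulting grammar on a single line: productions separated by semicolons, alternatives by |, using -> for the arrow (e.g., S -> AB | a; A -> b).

S -> g | Mj | iLS; L -> g | LS | Mi | Mj | SS | jj | iLS; M -> g | LS | Mj | iLS

Unit productions: L->M, M->S.
Unit pairs (A ⇒* B via units): (L,M), (L,S), (M,S).
S: inherits non-unit rules of {S} → Mj | g | iLS.
L: inherits non-unit rules of {L, M, S} → LS | Mi | Mj | SS | g | iLS | jj.
M: inherits non-unit rules of {M, S} → LS | Mj | g | iLS.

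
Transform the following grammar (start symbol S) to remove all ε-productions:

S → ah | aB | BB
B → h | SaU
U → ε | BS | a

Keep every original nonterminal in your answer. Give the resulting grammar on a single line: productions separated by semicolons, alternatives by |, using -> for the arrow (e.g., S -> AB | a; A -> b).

Nullable set: {U}.
B -> SaU: U nullable, giving Sa | SaU.
Drop U -> ε.
Unchanged (no nullable symbols): S -> BB; S -> aB; S -> ah; B -> h; U -> BS; U -> a.

S -> BB | aB | ah; B -> h | Sa | SaU; U -> a | BS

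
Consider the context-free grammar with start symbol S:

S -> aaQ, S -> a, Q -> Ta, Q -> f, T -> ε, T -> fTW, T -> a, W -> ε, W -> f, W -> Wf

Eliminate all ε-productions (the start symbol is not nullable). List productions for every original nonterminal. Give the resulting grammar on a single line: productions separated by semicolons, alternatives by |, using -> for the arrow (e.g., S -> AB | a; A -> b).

Nullable set: {T, W}.
Q -> Ta: T nullable, giving Ta | a.
Drop T -> ε.
T -> fTW: T, W nullable, giving f | fT | fTW | fW.
Drop W -> ε.
W -> Wf: W nullable, giving Wf | f.
Unchanged (no nullable symbols): S -> a; S -> aaQ; Q -> f; T -> a; W -> f.

S -> a | aaQ; Q -> a | f | Ta; T -> a | f | fT | fW | fTW; W -> f | Wf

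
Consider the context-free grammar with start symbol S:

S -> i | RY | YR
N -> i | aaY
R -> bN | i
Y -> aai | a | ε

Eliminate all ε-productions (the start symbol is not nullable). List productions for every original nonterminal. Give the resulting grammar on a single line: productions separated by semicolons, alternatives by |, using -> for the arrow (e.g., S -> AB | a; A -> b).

S -> R | i | RY | YR; N -> i | aa | aaY; R -> i | bN; Y -> a | aai

Nullable set: {Y}.
S -> RY: Y nullable, giving R | RY.
S -> YR: Y nullable, giving R | YR.
N -> aaY: Y nullable, giving aa | aaY.
Drop Y -> ε.
Unchanged (no nullable symbols): S -> i; N -> i; R -> bN; R -> i; Y -> a; Y -> aai.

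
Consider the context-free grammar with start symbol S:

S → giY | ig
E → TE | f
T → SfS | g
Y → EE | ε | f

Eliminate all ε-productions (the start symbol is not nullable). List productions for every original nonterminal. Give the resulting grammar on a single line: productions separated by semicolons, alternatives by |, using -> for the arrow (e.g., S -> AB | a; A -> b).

Nullable set: {Y}.
S -> giY: Y nullable, giving gi | giY.
Drop Y -> ε.
Unchanged (no nullable symbols): S -> ig; E -> TE; E -> f; T -> SfS; T -> g; Y -> EE; Y -> f.

S -> gi | ig | giY; E -> f | TE; T -> g | SfS; Y -> f | EE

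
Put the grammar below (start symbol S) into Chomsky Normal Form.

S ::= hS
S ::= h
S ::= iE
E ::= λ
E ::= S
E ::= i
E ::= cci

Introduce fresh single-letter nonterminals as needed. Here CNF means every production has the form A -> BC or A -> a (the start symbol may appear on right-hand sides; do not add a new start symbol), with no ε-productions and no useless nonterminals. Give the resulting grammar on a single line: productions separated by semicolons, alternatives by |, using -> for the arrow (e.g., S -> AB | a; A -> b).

S -> h | i | BE | CS; A -> c; B -> i; C -> h; D -> AB; E -> h | i | AD | BE | CS

Nullable: {E}; after ε-elimination: S -> h | i | hS | iE; E -> S | i | cci.
After unit-elimination: S -> h | i | hS | iE; E -> h | i | hS | iE | cci.
TERM: introduce A -> c, C -> h, B -> i and substitute in every rule of length ≥2.
BIN: E -> AAB becomes E -> AD, D -> AB.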